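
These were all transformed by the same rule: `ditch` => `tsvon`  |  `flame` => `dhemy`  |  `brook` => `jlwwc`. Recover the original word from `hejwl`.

labor

d(3)→t(19) and i(8)→s(18) fit y≡5x+4 (mod 26); the inverse of 5 mod 26 is 21. Treating letters as 0–25, the rule is x ↦ 5x + 4 (mod 26).
Reversing it on hejwl: h(7)→21·(7−4)≡11=l; e(4)→21·(4−4)≡0=a; j(9)→21·(9−4)≡1=b; w(22)→21·(22−4)≡14=o; l(11)→21·(11−4)≡17=r (all mod 26).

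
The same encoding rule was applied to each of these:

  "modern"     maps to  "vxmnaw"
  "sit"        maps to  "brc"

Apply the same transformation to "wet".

Compare letters: m→v is +9, o→x is +9, d→m is +9 — a constant shift. It's a constant shift of +9 (ROT9).
For wet: w+9=f, e+9=n, t+9=c.

fnc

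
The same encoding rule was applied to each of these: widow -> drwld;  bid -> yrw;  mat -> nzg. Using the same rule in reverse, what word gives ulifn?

Each pair mirrors across the alphabet (w↔d, i↔r, d↔w): positions sum to 25. Each letter is replaced by its mirror in the alphabet: a↔z, b↔y, c↔x, and so on (the Atbash cipher).
Undoing it on ulifn: u↔f, l↔o, i↔r, f↔u, n↔m.

forum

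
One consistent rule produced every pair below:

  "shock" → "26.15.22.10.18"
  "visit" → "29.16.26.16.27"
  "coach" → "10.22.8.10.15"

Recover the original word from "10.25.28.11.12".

crude

s is letter #19 and maps to 26: an offset of 7. Letters become their 1-based position plus 7 (so a→8, b→9, …).
Undoing it on 10.25.28.11.12: 10→(10−7)÷1=3=c, 25→(25−7)÷1=18=r, 28→(28−7)÷1=21=u, 11→(11−7)÷1=4=d, 12→(12−7)÷1=5=e.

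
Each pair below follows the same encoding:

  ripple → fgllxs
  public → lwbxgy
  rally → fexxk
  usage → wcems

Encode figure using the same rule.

pgmwfs

r(17)→f(5) and i(8)→g(6) fit y≡23x+4 (mod 26); the inverse of 23 mod 26 is 17. Treating letters as 0–25, the rule is x ↦ 23x + 4 (mod 26).
Applying it to figure: f(5)→23·5+4≡15=p; i(8)→23·8+4≡6=g; g(6)→23·6+4≡12=m; u(20)→23·20+4≡22=w; r(17)→23·17+4≡5=f; e(4)→23·4+4≡18=s (all mod 26).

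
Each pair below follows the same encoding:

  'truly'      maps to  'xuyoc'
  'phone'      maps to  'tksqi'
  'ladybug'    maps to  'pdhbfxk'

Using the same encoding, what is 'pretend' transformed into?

Shifts by position in truly: pos 0: t→x (+4), pos 1: r→u (+3), pos 2: u→y (+4), pos 3: l→o (+3) — repeating every 2. It's a Vigenère-style cipher with numeric key [4,3]: position i shifts by key[i mod 2].
On pretend: p+4=t, r+3=u, e+4=i, t+3=w, e+4=i, n+3=q, d+4=h.

tuiwiqh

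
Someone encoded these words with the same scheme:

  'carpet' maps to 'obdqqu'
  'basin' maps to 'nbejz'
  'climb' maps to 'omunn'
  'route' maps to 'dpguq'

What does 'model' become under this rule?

The shifts repeat in a cycle of length 2: positions 0,1,… shift by +12, +1, then the pattern repeats.
For model: m+12=y, o+1=p, d+12=p, e+1=f, l+12=x.

yppfx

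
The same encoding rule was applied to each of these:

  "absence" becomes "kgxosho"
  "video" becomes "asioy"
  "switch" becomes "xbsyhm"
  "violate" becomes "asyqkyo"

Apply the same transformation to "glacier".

The shift depends on letter class: consonant b→g is +5, but vowel a→k is +10. Two shifts are in play — +10 for a/e/i/o/u, +5 for every other letter.
For glacier: g(cons)+5=l, l(cons)+5=q, a(vowel)+10=k, c(cons)+5=h, i(vowel)+10=s, e(vowel)+10=o, r(cons)+5=w.

lqkhsow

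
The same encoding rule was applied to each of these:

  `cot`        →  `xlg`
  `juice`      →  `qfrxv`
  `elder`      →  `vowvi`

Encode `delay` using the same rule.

wvozb

Each pair mirrors across the alphabet (c↔x, o↔l, t↔g): positions sum to 25. This is the alphabet-reversal cipher (Atbash): a becomes z, b becomes y, etc.
For delay: d↔w, e↔v, l↔o, a↔z, y↔b.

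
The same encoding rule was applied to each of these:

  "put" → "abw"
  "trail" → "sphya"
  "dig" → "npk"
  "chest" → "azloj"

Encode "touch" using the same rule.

The output letters match the input read backwards, each shifted +7: put reversed is tup. Two steps: reverse the string, then apply a Caesar shift of +7.
For touch: reverse → hcuot; then shift: h+7=o, c+7=j, u+7=b, o+7=v, t+7=a.

ojbva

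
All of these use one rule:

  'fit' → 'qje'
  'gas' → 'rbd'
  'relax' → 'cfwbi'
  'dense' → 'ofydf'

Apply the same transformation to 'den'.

ofy

Two shifts are in play — +1 for a/e/i/o/u, +11 for every other letter.
For den: d(cons)+11=o, e(vowel)+1=f, n(cons)+11=y.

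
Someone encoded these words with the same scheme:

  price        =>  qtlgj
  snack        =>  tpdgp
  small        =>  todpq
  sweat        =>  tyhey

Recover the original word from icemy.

habit

Letter i (0-indexed) is shifted by i+1, so successive shifts are 1, 2, 3, ….
Undoing it on icemy: i−1=h, c−2=a, e−3=b, m−4=i, y−5=t.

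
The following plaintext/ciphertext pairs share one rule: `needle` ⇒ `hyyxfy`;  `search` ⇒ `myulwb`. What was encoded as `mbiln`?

Every letter moves 20 places later in the alphabet, wrapping around z→a.
Undoing it on mbiln: m−20=s, b−20=h, i−20=o, l−20=r, n−20=t.

short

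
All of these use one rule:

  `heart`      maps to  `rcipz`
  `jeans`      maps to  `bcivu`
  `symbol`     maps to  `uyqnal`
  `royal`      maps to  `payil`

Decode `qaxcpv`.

h(7)→r(17) and e(4)→c(2) fit y≡5x+8 (mod 26); the inverse of 5 mod 26 is 21. Each letter's alphabet position (a=0..z=25) is mapped through 5·x+8 mod 26 — an affine cipher.
Reversing it on qaxcpv: q(16)→21·(16−8)≡12=m; a(0)→21·(0−8)≡14=o; x(23)→21·(23−8)≡3=d; c(2)→21·(2−8)≡4=e; p(15)→21·(15−8)≡17=r; v(21)→21·(21−8)≡13=n (all mod 26).

modern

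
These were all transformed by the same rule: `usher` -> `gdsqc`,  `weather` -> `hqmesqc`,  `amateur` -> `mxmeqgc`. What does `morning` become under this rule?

Vowels shift forward by 12 and consonants shift forward by 11.
For morning: m(cons)+11=x, o(vowel)+12=a, r(cons)+11=c, n(cons)+11=y, i(vowel)+12=u, n(cons)+11=y, g(cons)+11=r.

xacyuyr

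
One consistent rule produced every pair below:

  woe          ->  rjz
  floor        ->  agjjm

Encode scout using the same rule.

nxjpo

Compare letters: w→r is +21, o→j is +21, e→z is +21 — a constant shift. Every letter moves 21 places later in the alphabet, wrapping around z→a.
On scout: s+21=n, c+21=x, o+21=j, u+21=p, t+21=o.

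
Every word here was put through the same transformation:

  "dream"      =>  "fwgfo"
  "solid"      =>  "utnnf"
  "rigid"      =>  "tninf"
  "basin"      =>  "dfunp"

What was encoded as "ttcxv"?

roast

Shifts by position in dream: pos 0: d→f (+2), pos 1: r→w (+5), pos 2: e→g (+2), pos 3: a→f (+5) — repeating every 2. A repeating key of period 2 is used — shifts +2, +5 over and over.
Undoing it on ttcxv: t−2=r, t−5=o, c−2=a, x−5=s, v−2=t.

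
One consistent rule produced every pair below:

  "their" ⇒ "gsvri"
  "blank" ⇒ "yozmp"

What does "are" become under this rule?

ziv

Each letter is replaced by its mirror in the alphabet: a↔z, b↔y, c↔x, and so on (the Atbash cipher).
For are: a↔z, r↔i, e↔v.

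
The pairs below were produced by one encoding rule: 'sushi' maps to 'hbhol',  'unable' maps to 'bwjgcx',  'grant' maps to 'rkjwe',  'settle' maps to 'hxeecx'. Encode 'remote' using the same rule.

s(18)→h(7) and u(20)→b(1) fit y≡23x+9 (mod 26); the inverse of 23 mod 26 is 17. Each letter's alphabet position (a=0..z=25) is mapped through 23·x+9 mod 26 — an affine cipher.
On remote: r(17)→23·17+9≡10=k; e(4)→23·4+9≡23=x; m(12)→23·12+9≡25=z; o(14)→23·14+9≡19=t; t(19)→23·19+9≡4=e; e(4)→23·4+9≡23=x (all mod 26).

kxztex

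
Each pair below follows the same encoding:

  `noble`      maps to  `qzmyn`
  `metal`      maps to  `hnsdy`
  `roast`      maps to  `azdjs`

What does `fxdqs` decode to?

n(13)→q(16) and o(14)→z(25) fit y≡9x+3 (mod 26); the inverse of 9 mod 26 is 3. This is an affine cipher: with a=0,…,z=25, each position x becomes (9x+3) mod 26.
Decoding fxdqs: f(5)→3·(5−3)≡6=g; x(23)→3·(23−3)≡8=i; d(3)→3·(3−3)≡0=a; q(16)→3·(16−3)≡13=n; s(18)→3·(18−3)≡19=t (all mod 26).

giant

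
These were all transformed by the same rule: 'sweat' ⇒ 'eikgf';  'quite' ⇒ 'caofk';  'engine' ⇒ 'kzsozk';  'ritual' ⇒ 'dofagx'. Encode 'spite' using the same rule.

The shift depends on letter class: consonant s→e is +12, but vowel e→k is +6. Two shifts are in play — +6 for a/e/i/o/u, +12 for every other letter.
On spite: s(cons)+12=e, p(cons)+12=b, i(vowel)+6=o, t(cons)+12=f, e(vowel)+6=k.

ebofk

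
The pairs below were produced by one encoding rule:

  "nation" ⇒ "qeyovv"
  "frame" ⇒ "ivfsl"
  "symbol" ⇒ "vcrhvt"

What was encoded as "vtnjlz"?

spider

In nation: n→q is +3, a→e is +4, t→y is +5, i→o is +6 — the shift increases by 1 each position. The shift increases by 1 at each position, starting from +3: 3, 4, 5, ….
Reversing it on vtnjlz: v−3=s, t−4=p, n−5=i, j−6=d, l−7=e, z−8=r.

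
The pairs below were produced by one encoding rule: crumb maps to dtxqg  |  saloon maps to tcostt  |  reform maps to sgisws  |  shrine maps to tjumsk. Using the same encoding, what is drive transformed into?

etlzj

In crumb: c→d is +1, r→t is +2, u→x is +3, m→q is +4 — the shift increases by 1 each position. Each letter shifts forward by (position + 1), i.e. 1, 2, 3, … — the shift grows by one for each successive letter.
For drive: d+1=e, r+2=t, i+3=l, v+4=z, e+5=j.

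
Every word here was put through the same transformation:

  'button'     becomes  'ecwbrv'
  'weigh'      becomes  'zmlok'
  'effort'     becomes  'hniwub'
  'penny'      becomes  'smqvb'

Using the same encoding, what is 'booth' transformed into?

ewrbk

It's a Vigenère-style cipher with numeric key [3,8]: position i shifts by key[i mod 2].
For booth: b+3=e, o+8=w, o+3=r, t+8=b, h+3=k.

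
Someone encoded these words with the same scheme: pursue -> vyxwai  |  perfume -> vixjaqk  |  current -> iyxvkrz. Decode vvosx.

The shifts repeat in a cycle of length 2: positions 0,1,… shift by +6, +4, then the pattern repeats.
Undoing it on vvosx: v−6=p, v−4=r, o−6=i, s−4=o, x−6=r.

prior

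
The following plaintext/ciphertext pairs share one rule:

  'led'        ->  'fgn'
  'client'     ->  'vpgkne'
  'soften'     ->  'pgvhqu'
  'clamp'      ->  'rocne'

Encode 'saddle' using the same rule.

The output letters match the input read backwards, each shifted +2: led reversed is del. Two steps: reverse the string, then apply a Caesar shift of +2.
Applying it to saddle: reverse → elddas; then shift: e+2=g, l+2=n, d+2=f, d+2=f, a+2=c, s+2=u.

gnffcu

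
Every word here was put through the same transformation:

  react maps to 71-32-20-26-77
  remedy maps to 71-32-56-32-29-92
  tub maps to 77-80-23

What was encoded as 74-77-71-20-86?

straw

r(#18)→71 and e(#5)→32: differences scale by 3, so n = 3·pos + 17. With a=1..z=26, the number is 3·pos + 17.
Decoding 74-77-71-20-86: 74→(74−17)÷3=19=s, 77→(77−17)÷3=20=t, 71→(71−17)÷3=18=r, 20→(20−17)÷3=1=a, 86→(86−17)÷3=23=w.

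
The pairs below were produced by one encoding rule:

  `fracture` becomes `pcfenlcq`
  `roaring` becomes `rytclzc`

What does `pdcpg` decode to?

verse

The output letters match the input read backwards, each shifted +11: fracture reversed is erutcarf. Two steps: reverse the string, then apply a Caesar shift of +11.
Decoding pdcpg: shift back: p−11=e, d−11=s, c−11=r, p−11=e, g−11=v → esrev; then reverse → verse.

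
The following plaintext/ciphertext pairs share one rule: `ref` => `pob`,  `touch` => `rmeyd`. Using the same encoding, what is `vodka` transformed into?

The output letters match the input read backwards, each shifted +10: ref reversed is fer. Read the word backwards and shift each letter +10.
On vodka: reverse → akdov; then shift: a+10=k, k+10=u, d+10=n, o+10=y, v+10=f.

kunyf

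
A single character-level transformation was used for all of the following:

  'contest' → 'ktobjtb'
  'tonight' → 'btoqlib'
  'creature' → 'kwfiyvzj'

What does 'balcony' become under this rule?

jfmktog

Shifts by position in contest: pos 0: c→k (+8), pos 1: o→t (+5), pos 2: n→o (+1), pos 3: t→b (+8), pos 4: e→j (+5), pos 5: s→t (+1) — repeating every 3. It's a Vigenère-style cipher with numeric key [8,5,1]: position i shifts by key[i mod 3].
Applying it to balcony: b+8=j, a+5=f, l+1=m, c+8=k, o+5=t, n+1=o, y+8=g.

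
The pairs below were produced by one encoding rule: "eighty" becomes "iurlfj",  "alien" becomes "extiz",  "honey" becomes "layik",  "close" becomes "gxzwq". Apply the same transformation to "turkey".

xgcoqj

Shifts by position in eighty: pos 0: e→i (+4), pos 1: i→u (+12), pos 2: g→r (+11), pos 3: h→l (+4), pos 4: t→f (+12), pos 5: y→j (+11) — repeating every 3. The shifts repeat in a cycle of length 3: positions 0,1,… shift by +4, +12, +11, then the pattern repeats.
Applying it to turkey: t+4=x, u+12=g, r+11=c, k+4=o, e+12=q, y+11=j.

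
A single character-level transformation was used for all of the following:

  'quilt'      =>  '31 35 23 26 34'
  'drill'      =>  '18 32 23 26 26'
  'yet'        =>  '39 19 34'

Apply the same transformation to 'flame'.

20 26 15 27 19

q is letter #17 and maps to 31: an offset of 14. Each letter is replaced by its alphabet position (a=1..z=26) + 14.
For flame: f=6→20, l=12→26, a=1→15, m=13→27, e=5→19.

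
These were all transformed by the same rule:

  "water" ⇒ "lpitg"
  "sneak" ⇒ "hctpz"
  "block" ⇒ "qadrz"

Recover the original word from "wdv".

Compare letters: w→l is +15, a→p is +15, t→i is +15 — a constant shift. Every letter moves 15 places later in the alphabet, wrapping around z→a.
Decoding wdv: w−15=h, d−15=o, v−15=g.

hog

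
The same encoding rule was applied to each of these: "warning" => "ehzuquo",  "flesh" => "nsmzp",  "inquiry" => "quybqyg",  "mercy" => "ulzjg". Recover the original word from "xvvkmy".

ponder

It's a Vigenère-style cipher with numeric key [8,7]: position i shifts by key[i mod 2].
Reversing it on xvvkmy: x−8=p, v−7=o, v−8=n, k−7=d, m−8=e, y−7=r.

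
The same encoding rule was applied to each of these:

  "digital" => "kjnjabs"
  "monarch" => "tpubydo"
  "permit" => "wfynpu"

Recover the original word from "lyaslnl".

Shifts by position in digital: pos 0: d→k (+7), pos 1: i→j (+1), pos 2: g→n (+7), pos 3: i→j (+1) — repeating every 2. A repeating key of period 2 is used — shifts +7, +1 over and over.
Decoding lyaslnl: l−7=e, y−1=x, a−7=t, s−1=r, l−7=e, n−1=m, l−7=e.

extreme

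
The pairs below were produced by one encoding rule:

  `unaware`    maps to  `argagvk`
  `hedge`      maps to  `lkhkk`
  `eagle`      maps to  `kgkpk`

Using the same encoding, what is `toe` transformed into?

The shift depends on letter class: consonant n→r is +4, but vowel u→a is +6. Two shifts are in play — +6 for a/e/i/o/u, +4 for every other letter.
Applying it to toe: t(cons)+4=x, o(vowel)+6=u, e(vowel)+6=k.

xuk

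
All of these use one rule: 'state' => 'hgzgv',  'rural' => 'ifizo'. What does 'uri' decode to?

fir

Each pair mirrors across the alphabet (s↔h, t↔g, a↔z): positions sum to 25. This is the alphabet-reversal cipher (Atbash): a becomes z, b becomes y, etc.
Undoing it on uri: u↔f, r↔i, i↔r.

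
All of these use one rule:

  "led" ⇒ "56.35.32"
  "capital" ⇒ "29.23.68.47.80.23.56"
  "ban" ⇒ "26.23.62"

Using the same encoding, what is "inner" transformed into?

47.62.62.35.74

l(#12)→56 and e(#5)→35: differences scale by 3, so n = 3·pos + 20. The formula is n = 3×(alphabet index, a=1) + 20.
On inner: i=9→47, n=14→62, n=14→62, e=5→35, r=18→74.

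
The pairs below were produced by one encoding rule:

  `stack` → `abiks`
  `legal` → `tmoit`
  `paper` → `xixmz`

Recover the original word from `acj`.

sub

Compare letters: s→a is +8, t→b is +8, a→i is +8 — a constant shift. This is a Caesar cipher with shift 8.
Decoding acj: a−8=s, c−8=u, j−8=b.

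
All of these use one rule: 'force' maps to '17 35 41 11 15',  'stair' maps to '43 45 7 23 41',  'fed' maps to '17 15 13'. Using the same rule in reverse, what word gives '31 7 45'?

f(#6)→17 and o(#15)→35: differences scale by 2, so n = 2·pos + 5. With a=1..z=26, the number is 2·pos + 5.
Undoing it on 31 7 45: 31→(31−5)÷2=13=m, 7→(7−5)÷2=1=a, 45→(45−5)÷2=20=t.

mat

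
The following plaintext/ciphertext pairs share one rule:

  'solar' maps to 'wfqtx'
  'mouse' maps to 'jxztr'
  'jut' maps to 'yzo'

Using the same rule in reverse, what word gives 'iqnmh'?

The output letters match the input read backwards, each shifted +5: solar reversed is ralos. Two steps: reverse the string, then apply a Caesar shift of +5.
Decoding iqnmh: shift back: i−5=d, q−5=l, n−5=i, m−5=h, h−5=c → dlihc; then reverse → child.

child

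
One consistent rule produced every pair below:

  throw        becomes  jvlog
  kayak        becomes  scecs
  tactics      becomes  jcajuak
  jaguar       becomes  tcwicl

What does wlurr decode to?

grill

This is an affine cipher: with a=0,…,z=25, each position x becomes (25x+2) mod 26.
Reversing it on wlurr: w(22)→25·(22−2)≡6=g; l(11)→25·(11−2)≡17=r; u(20)→25·(20−2)≡8=i; r(17)→25·(17−2)≡11=l; r(17)→25·(17−2)≡11=l (all mod 26).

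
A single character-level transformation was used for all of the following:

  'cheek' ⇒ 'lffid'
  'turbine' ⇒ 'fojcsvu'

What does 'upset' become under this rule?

uftqv

The output letters match the input read backwards, each shifted +1: cheek reversed is keehc. The word is reversed, then every letter is shifted forward by 1.
On upset: reverse → tespu; then shift: t+1=u, e+1=f, s+1=t, p+1=q, u+1=v.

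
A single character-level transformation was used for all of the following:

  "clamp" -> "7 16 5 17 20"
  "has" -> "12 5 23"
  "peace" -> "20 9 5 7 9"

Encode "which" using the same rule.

27 12 13 7 12

c is letter #3 and maps to 7: an offset of 4. Each letter is replaced by its alphabet position (a=1..z=26) + 4.
For which: w=23→27, h=8→12, i=9→13, c=3→7, h=8→12.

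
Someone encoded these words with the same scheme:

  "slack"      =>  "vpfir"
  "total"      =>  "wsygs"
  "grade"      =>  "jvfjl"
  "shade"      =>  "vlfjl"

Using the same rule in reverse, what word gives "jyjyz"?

guess

In slack: s→v is +3, l→p is +4, a→f is +5, c→i is +6 — the shift increases by 1 each position. Letter i (0-indexed) is shifted by i+3, so successive shifts are 3, 4, 5, ….
Undoing it on jyjyz: j−3=g, y−4=u, j−5=e, y−6=s, z−7=s.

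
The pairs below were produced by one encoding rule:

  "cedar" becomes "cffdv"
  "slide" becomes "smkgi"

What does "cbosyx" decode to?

Each letter shifts forward by its position index (0, 1, 2, …) — the shift grows by one for each successive letter.
Undoing it on cbosyx: c−0=c, b−1=a, o−2=m, s−3=p, y−4=u, x−5=s.

campus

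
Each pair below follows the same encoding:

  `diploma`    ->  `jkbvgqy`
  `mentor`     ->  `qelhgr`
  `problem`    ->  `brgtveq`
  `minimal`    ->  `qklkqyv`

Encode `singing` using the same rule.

mkluklu

d(3)→j(9) and i(8)→k(10) fit y≡21x+24 (mod 26); the inverse of 21 mod 26 is 5. Each letter's alphabet position (a=0..z=25) is mapped through 21·x+24 mod 26 — an affine cipher.
For singing: s(18)→21·18+24≡12=m; i(8)→21·8+24≡10=k; n(13)→21·13+24≡11=l; g(6)→21·6+24≡20=u; i(8)→21·8+24≡10=k; n(13)→21·13+24≡11=l; g(6)→21·6+24≡20=u (all mod 26).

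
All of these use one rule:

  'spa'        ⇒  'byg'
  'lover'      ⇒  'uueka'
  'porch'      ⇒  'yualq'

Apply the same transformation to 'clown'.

luufw

Vowels shift forward by 6 and consonants shift forward by 9.
For clown: c(cons)+9=l, l(cons)+9=u, o(vowel)+6=u, w(cons)+9=f, n(cons)+9=w.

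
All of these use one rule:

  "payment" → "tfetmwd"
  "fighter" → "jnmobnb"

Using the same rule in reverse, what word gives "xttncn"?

In payment: p→t is +4, a→f is +5, y→e is +6, m→t is +7 — the shift increases by 1 each position. The shift increases by 1 at each position, starting from +4: 4, 5, 6, ….
Reversing it on xttncn: x−4=t, t−5=o, t−6=n, n−7=g, c−8=u, n−9=e.

tongue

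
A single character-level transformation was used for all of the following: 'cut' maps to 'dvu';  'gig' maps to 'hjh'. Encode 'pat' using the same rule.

Compare letters: c→d is +1, u→v is +1, t→u is +1 — a constant shift. Each letter is shifted forward by 1 in the alphabet (a Caesar shift of +1).
Applying it to pat: p+1=q, a+1=b, t+1=u.

qbu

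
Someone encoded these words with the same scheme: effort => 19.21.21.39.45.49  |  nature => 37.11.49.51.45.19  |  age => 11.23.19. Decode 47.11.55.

saw

e(#5)→19 and f(#6)→21: differences scale by 2, so n = 2·pos + 9. Each letter becomes 2×(its alphabet position, a=1..z=26) + 9.
Decoding 47.11.55: 47→(47−9)÷2=19=s, 11→(11−9)÷2=1=a, 55→(55−9)÷2=23=w.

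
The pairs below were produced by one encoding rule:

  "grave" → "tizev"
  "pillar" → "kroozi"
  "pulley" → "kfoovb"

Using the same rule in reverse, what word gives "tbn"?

Each pair mirrors across the alphabet (g↔t, r↔i, a↔z): positions sum to 25. Each letter is replaced by its mirror in the alphabet: a↔z, b↔y, c↔x, and so on (the Atbash cipher).
Reversing it on tbn: t↔g, b↔y, n↔m.

gym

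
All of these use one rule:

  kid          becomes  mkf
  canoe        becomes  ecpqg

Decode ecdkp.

Compare letters: k→m is +2, i→k is +2, d→f is +2 — a constant shift. Every letter moves 2 places later in the alphabet, wrapping around z→a.
Reversing it on ecdkp: e−2=c, c−2=a, d−2=b, k−2=i, p−2=n.

cabin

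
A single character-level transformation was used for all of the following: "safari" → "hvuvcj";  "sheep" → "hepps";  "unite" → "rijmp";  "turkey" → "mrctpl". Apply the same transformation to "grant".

s(18)→h(7) and a(0)→v(21) fit y≡5x+21 (mod 26); the inverse of 5 mod 26 is 21. This is an affine cipher: with a=0,…,z=25, each position x becomes (5x+21) mod 26.
For grant: g(6)→5·6+21≡25=z; r(17)→5·17+21≡2=c; a(0)→5·0+21≡21=v; n(13)→5·13+21≡8=i; t(19)→5·19+21≡12=m (all mod 26).

zcvim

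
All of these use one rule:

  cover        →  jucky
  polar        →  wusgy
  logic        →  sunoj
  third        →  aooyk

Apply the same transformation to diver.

kocky

The shift depends on letter class: consonant c→j is +7, but vowel o→u is +6. Vowels shift forward by 6 and consonants shift forward by 7.
For diver: d(cons)+7=k, i(vowel)+6=o, v(cons)+7=c, e(vowel)+6=k, r(cons)+7=y.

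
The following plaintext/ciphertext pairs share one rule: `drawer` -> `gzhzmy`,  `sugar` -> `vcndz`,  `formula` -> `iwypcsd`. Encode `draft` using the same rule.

Shifts by position in drawer: pos 0: d→g (+3), pos 1: r→z (+8), pos 2: a→h (+7), pos 3: w→z (+3), pos 4: e→m (+8), pos 5: r→y (+7) — repeating every 3. It's a Vigenère-style cipher with numeric key [3,8,7]: position i shifts by key[i mod 3].
On draft: d+3=g, r+8=z, a+7=h, f+3=i, t+8=b.

gzhib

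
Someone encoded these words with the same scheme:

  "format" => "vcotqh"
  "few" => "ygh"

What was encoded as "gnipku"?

single

The output letters match the input read backwards, each shifted +2: format reversed is tamrof. Read the word backwards and shift each letter +2.
Undoing it on gnipku: shift back: g−2=e, n−2=l, i−2=g, p−2=n, k−2=i, u−2=s → elgnis; then reverse → single.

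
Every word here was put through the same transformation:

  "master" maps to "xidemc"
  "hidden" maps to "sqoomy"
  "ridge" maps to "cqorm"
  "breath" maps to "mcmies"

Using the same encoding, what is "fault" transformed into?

qicwe

The rule splits by letter class: vowels +8, consonants +11.
For fault: f(cons)+11=q, a(vowel)+8=i, u(vowel)+8=c, l(cons)+11=w, t(cons)+11=e.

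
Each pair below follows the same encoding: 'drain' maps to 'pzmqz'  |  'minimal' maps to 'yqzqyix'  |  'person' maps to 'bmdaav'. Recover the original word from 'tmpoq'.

Shifts by position in drain: pos 0: d→p (+12), pos 1: r→z (+8), pos 2: a→m (+12), pos 3: i→q (+8) — repeating every 2. It's a Vigenère-style cipher with numeric key [12,8]: position i shifts by key[i mod 2].
Undoing it on tmpoq: t−12=h, m−8=e, p−12=d, o−8=g, q−12=e.

hedge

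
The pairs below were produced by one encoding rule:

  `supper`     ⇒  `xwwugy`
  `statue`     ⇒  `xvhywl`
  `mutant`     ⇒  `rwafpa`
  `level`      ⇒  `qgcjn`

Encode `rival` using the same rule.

wkcfn

The shifts repeat in a cycle of length 3: positions 0,1,… shift by +5, +2, +7, then the pattern repeats.
For rival: r+5=w, i+2=k, v+7=c, a+5=f, l+2=n.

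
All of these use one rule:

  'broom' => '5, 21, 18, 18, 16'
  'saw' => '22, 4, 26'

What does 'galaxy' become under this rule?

10, 4, 15, 4, 27, 28

b is letter #2 and maps to 5: an offset of 3. The number is (letter's place in the alphabet, a=1) + 3.
On galaxy: g=7→10, a=1→4, l=12→15, a=1→4, x=24→27, y=25→28.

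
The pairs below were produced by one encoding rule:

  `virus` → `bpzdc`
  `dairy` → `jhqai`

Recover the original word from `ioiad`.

In virus: v→b is +6, i→p is +7, r→z is +8, u→d is +9 — the shift increases by 1 each position. The shift increases by 1 at each position, starting from +6: 6, 7, 8, ….
Undoing it on ioiad: i−6=c, o−7=h, i−8=a, a−9=r, d−10=t.

chart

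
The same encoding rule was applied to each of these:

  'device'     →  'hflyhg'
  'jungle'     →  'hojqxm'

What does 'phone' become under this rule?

hqrks

Two steps: reverse the string, then apply a Caesar shift of +3.
Applying it to phone: reverse → enohp; then shift: e+3=h, n+3=q, o+3=r, h+3=k, p+3=s.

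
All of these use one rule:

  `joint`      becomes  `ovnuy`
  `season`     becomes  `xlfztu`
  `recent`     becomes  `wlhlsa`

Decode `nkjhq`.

ideal

A repeating key of period 2 is used — shifts +5, +7 over and over.
Reversing it on nkjhq: n−5=i, k−7=d, j−5=e, h−7=a, q−5=l.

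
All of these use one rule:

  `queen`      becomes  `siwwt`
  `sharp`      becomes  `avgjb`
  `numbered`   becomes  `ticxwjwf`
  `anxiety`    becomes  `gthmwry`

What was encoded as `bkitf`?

pound

q(16)→s(18) and u(20)→i(8) fit y≡17x+6 (mod 26); the inverse of 17 mod 26 is 23. Each letter's alphabet position (a=0..z=25) is mapped through 17·x+6 mod 26 — an affine cipher.
Reversing it on bkitf: b(1)→23·(1−6)≡15=p; k(10)→23·(10−6)≡14=o; i(8)→23·(8−6)≡20=u; t(19)→23·(19−6)≡13=n; f(5)→23·(5−6)≡3=d (all mod 26).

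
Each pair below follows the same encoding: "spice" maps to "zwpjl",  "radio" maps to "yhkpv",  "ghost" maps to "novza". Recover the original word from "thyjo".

Compare letters: s→z is +7, p→w is +7, i→p is +7 — a constant shift. Each letter is shifted forward by 7 in the alphabet (a Caesar shift of +7).
Decoding thyjo: t−7=m, h−7=a, y−7=r, j−7=c, o−7=h.

march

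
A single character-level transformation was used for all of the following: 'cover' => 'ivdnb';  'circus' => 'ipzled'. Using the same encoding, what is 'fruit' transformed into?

lycrd

In cover: c→i is +6, o→v is +7, v→d is +8, e→n is +9 — the shift increases by 1 each position. The shift increases by 1 at each position, starting from +6: 6, 7, 8, ….
On fruit: f+6=l, r+7=y, u+8=c, i+9=r, t+10=d.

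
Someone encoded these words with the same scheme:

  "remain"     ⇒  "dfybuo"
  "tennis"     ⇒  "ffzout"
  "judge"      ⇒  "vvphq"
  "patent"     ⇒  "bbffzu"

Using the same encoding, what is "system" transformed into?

It's a Vigenère-style cipher with numeric key [12,1]: position i shifts by key[i mod 2].
On system: s+12=e, y+1=z, s+12=e, t+1=u, e+12=q, m+1=n.

ezeuqn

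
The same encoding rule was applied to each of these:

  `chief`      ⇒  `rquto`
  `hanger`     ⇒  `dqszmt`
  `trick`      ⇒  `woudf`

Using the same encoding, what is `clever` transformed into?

dqhqxo

The output letters match the input read backwards, each shifted +12: chief reversed is feihc. Read the word backwards and shift each letter +12.
For clever: reverse → revelc; then shift: r+12=d, e+12=q, v+12=h, e+12=q, l+12=x, c+12=o.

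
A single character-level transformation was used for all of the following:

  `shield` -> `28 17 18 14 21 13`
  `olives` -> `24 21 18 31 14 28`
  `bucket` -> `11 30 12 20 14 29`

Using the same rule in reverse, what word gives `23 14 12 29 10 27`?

Letters become their 1-based position plus 9 (so a→10, b→11, …).
Decoding 23 14 12 29 10 27: 23→(23−9)÷1=14=n, 14→(14−9)÷1=5=e, 12→(12−9)÷1=3=c, 29→(29−9)÷1=20=t, 10→(10−9)÷1=1=a, 27→(27−9)÷1=18=r.

nectar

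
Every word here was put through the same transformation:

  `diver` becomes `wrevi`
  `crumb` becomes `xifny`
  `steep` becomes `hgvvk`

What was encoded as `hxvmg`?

scent

This is the alphabet-reversal cipher (Atbash): a becomes z, b becomes y, etc.
Undoing it on hxvmg: h↔s, x↔c, v↔e, m↔n, g↔t.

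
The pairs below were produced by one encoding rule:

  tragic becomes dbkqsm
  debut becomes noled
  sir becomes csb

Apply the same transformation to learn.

Compare letters: t→d is +10, r→b is +10, a→k is +10 — a constant shift. Every letter moves 10 places later in the alphabet, wrapping around z→a.
For learn: l+10=v, e+10=o, a+10=k, r+10=b, n+10=x.

vokbx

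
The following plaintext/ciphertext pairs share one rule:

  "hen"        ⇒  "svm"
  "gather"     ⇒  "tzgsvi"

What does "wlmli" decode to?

Each pair mirrors across the alphabet (h↔s, e↔v, n↔m): positions sum to 25. Each letter is replaced by its mirror in the alphabet: a↔z, b↔y, c↔x, and so on (the Atbash cipher).
Reversing it on wlmli: w↔d, l↔o, m↔n, l↔o, i↔r.

donor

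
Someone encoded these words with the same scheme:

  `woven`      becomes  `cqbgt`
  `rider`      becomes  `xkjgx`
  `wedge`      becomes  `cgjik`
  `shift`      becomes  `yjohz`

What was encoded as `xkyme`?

The shifts repeat in a cycle of length 2: positions 0,1,… shift by +6, +2, then the pattern repeats.
Reversing it on xkyme: x−6=r, k−2=i, y−6=s, m−2=k, e−6=y.

risky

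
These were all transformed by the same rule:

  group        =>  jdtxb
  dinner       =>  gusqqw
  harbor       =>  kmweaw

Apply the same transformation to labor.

Shifts by position in group: pos 0: g→j (+3), pos 1: r→d (+12), pos 2: o→t (+5), pos 3: u→x (+3), pos 4: p→b (+12) — repeating every 3. It's a Vigenère-style cipher with numeric key [3,12,5]: position i shifts by key[i mod 3].
For labor: l+3=o, a+12=m, b+5=g, o+3=r, r+12=d.

omgrd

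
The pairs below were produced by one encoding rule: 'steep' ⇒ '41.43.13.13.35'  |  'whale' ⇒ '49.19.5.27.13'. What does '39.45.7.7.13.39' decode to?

rubber

s(#19)→41 and t(#20)→43: differences scale by 2, so n = 2·pos + 3. Each letter becomes 2×(its alphabet position, a=1..z=26) + 3.
Decoding 39.45.7.7.13.39: 39→(39−3)÷2=18=r, 45→(45−3)÷2=21=u, 7→(7−3)÷2=2=b, 7→(7−3)÷2=2=b, 13→(13−3)÷2=5=e, 39→(39−3)÷2=18=r.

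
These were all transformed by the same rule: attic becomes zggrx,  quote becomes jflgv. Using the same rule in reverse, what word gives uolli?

floor

Each pair mirrors across the alphabet (a↔z, t↔g, t↔g): positions sum to 25. Letters are reflected about the middle of the alphabet (position → 25−position): Atbash.
Decoding uolli: u↔f, o↔l, l↔o, l↔o, i↔r.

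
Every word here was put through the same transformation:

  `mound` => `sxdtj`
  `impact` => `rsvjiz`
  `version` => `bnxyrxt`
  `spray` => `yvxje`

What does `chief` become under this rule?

inrnl

The shift depends on letter class: consonant m→s is +6, but vowel o→x is +9. The rule splits by letter class: vowels +9, consonants +6.
For chief: c(cons)+6=i, h(cons)+6=n, i(vowel)+9=r, e(vowel)+9=n, f(cons)+6=l.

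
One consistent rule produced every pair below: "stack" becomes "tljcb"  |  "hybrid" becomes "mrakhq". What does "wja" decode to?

The output letters match the input read backwards, each shifted +9: stack reversed is kcats. The word is reversed, then every letter is shifted forward by 9.
Reversing it on wja: shift back: w−9=n, j−9=a, a−9=r → nar; then reverse → ran.

ran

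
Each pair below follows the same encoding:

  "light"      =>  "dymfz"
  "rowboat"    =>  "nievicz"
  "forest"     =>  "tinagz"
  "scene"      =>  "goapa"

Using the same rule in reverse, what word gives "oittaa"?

coffee

l(11)→d(3) and i(8)→y(24) fit y≡19x+2 (mod 26); the inverse of 19 mod 26 is 11. This is an affine cipher: with a=0,…,z=25, each position x becomes (19x+2) mod 26.
Undoing it on oittaa: o(14)→11·(14−2)≡2=c; i(8)→11·(8−2)≡14=o; t(19)→11·(19−2)≡5=f; t(19)→11·(19−2)≡5=f; a(0)→11·(0−2)≡4=e; a(0)→11·(0−2)≡4=e (all mod 26).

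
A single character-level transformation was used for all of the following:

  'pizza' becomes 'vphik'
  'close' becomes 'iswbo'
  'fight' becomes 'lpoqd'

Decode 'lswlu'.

flock

The shift increases by 1 at each position, starting from +6: 6, 7, 8, ….
Decoding lswlu: l−6=f, s−7=l, w−8=o, l−9=c, u−10=k.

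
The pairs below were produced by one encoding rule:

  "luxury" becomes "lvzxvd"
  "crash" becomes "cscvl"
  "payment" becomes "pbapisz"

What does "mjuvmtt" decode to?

mission

Letter i (0-indexed) is shifted by i+0, so successive shifts are 0, 1, 2, ….
Decoding mjuvmtt: m−0=m, j−1=i, u−2=s, v−3=s, m−4=i, t−5=o, t−6=n.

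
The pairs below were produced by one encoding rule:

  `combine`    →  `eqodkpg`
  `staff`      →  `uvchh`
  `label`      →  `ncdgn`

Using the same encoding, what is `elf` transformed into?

Every letter moves 2 places later in the alphabet, wrapping around z→a.
On elf: e+2=g, l+2=n, f+2=h.

gnh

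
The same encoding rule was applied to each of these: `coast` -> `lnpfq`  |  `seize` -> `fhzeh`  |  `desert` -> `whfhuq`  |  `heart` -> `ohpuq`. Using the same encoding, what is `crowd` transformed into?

c(2)→l(11) and o(14)→n(13) fit y≡11x+15 (mod 26); the inverse of 11 mod 26 is 19. This is an affine cipher: with a=0,…,z=25, each position x becomes (11x+15) mod 26.
On crowd: c(2)→11·2+15≡11=l; r(17)→11·17+15≡20=u; o(14)→11·14+15≡13=n; w(22)→11·22+15≡23=x; d(3)→11·3+15≡22=w (all mod 26).

lunxw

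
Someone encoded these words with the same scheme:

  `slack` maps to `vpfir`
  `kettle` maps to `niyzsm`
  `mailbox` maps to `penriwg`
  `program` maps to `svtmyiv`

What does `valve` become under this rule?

yeqbl

In slack: s→v is +3, l→p is +4, a→f is +5, c→i is +6 — the shift increases by 1 each position. The shift increases by 1 at each position, starting from +3: 3, 4, 5, ….
For valve: v+3=y, a+4=e, l+5=q, v+6=b, e+7=l.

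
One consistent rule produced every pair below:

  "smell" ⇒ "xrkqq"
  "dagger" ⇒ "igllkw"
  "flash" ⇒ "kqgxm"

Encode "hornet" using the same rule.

muwsky

The shift depends on letter class: consonant s→x is +5, but vowel e→k is +6. Two shifts are in play — +6 for a/e/i/o/u, +5 for every other letter.
For hornet: h(cons)+5=m, o(vowel)+6=u, r(cons)+5=w, n(cons)+5=s, e(vowel)+6=k, t(cons)+5=y.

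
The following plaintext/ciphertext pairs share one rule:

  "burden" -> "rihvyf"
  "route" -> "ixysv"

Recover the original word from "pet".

Two steps: reverse the string, then apply a Caesar shift of +4.
Decoding pet: shift back: p−4=l, e−4=a, t−4=p → lap; then reverse → pal.

pal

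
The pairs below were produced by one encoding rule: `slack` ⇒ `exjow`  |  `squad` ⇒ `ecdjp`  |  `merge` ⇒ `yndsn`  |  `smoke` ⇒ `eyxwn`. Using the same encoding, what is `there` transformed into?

ftndn

The shift depends on letter class: consonant s→e is +12, but vowel a→j is +9. Vowels shift forward by 9 and consonants shift forward by 12.
Applying it to there: t(cons)+12=f, h(cons)+12=t, e(vowel)+9=n, r(cons)+12=d, e(vowel)+9=n.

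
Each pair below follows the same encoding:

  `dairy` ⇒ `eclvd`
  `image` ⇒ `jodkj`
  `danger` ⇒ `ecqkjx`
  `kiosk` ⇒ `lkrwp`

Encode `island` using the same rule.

juoesj

In dairy: d→e is +1, a→c is +2, i→l is +3, r→v is +4 — the shift increases by 1 each position. Letter i (0-indexed) is shifted by i+1, so successive shifts are 1, 2, 3, ….
Applying it to island: i+1=j, s+2=u, l+3=o, a+4=e, n+5=s, d+6=j.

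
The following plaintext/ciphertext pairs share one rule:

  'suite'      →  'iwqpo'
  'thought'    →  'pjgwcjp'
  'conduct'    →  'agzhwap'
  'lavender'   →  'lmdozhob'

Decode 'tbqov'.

s(18)→i(8) and u(20)→w(22) fit y≡7x+12 (mod 26); the inverse of 7 mod 26 is 15. Treating letters as 0–25, the rule is x ↦ 7x + 12 (mod 26).
Decoding tbqov: t(19)→15·(19−12)≡1=b; b(1)→15·(1−12)≡17=r; q(16)→15·(16−12)≡8=i; o(14)→15·(14−12)≡4=e; v(21)→15·(21−12)≡5=f (all mod 26).

brief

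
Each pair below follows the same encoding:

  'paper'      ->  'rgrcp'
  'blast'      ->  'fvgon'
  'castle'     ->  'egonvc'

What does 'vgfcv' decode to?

p(15)→r(17) and a(0)→g(6) fit y≡25x+6 (mod 26); the inverse of 25 mod 26 is 25. This is an affine cipher: with a=0,…,z=25, each position x becomes (25x+6) mod 26.
Decoding vgfcv: v(21)→25·(21−6)≡11=l; g(6)→25·(6−6)≡0=a; f(5)→25·(5−6)≡1=b; c(2)→25·(2−6)≡4=e; v(21)→25·(21−6)≡11=l (all mod 26).

label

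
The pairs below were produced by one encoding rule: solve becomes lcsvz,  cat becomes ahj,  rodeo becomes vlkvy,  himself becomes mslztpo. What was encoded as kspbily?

rebuild

Two steps: reverse the string, then apply a Caesar shift of +7.
Decoding kspbily: shift back: k−7=d, s−7=l, p−7=i, b−7=u, i−7=b, l−7=e, y−7=r → dliuber; then reverse → rebuild.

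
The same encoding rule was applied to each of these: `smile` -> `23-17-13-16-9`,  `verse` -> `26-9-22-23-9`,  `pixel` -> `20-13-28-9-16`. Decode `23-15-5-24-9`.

skate

Each letter is replaced by its alphabet position (a=1..z=26) + 4.
Undoing it on 23-15-5-24-9: 23→(23−4)÷1=19=s, 15→(15−4)÷1=11=k, 5→(5−4)÷1=1=a, 24→(24−4)÷1=20=t, 9→(9−4)÷1=5=e.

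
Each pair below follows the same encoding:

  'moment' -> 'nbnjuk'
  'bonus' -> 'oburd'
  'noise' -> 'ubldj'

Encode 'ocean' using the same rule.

bvjhu

m(12)→n(13) and o(14)→b(1) fit y≡7x+7 (mod 26); the inverse of 7 mod 26 is 15. Each letter's alphabet position (a=0..z=25) is mapped through 7·x+7 mod 26 — an affine cipher.
Applying it to ocean: o(14)→7·14+7≡1=b; c(2)→7·2+7≡21=v; e(4)→7·4+7≡9=j; a(0)→7·0+7≡7=h; n(13)→7·13+7≡20=u (all mod 26).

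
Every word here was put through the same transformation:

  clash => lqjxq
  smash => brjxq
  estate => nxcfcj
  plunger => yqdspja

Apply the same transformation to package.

The shifts repeat in a cycle of length 2: positions 0,1,… shift by +9, +5, then the pattern repeats.
Applying it to package: p+9=y, a+5=f, c+9=l, k+5=p, a+9=j, g+5=l, e+9=n.

yflpjln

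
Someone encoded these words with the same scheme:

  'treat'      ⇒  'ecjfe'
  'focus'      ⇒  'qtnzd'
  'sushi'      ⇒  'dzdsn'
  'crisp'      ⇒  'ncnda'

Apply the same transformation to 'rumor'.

czxtc

The shift depends on letter class: consonant t→e is +11, but vowel e→j is +5. Two shifts are in play — +5 for a/e/i/o/u, +11 for every other letter.
Applying it to rumor: r(cons)+11=c, u(vowel)+5=z, m(cons)+11=x, o(vowel)+5=t, r(cons)+11=c.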